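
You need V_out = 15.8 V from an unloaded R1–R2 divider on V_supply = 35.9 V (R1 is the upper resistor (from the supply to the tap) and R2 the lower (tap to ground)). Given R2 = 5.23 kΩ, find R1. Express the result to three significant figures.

R1 ≈ 6.65 kΩ

The divider ratio is R2/(R1+R2) = 15.8/35.9 = 0.4401.
Rearranging, R1 = R2·(1−k)/k = 5.23 × 1.272 = 6.653 kΩ.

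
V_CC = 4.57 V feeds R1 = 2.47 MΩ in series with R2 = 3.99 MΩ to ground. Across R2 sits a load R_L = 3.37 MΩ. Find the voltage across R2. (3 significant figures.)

V_out ≈ 1.94 V

R2 ‖ R_L = (3.99 × 3.37)/(3.99 + 3.37) = 1.827 MΩ.
Voltage divider with the loaded lower leg: V_out = 4.57 × 1.827/(2.47 + 1.827) = 4.57 × 0.4252 = 1.943 V.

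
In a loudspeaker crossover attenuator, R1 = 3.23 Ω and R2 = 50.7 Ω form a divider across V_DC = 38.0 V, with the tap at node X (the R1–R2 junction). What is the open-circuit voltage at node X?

V_th is the unloaded tap voltage: V_DC · R2/(R1+R2) = 38.0 × 0.9401 = 35.72 V.

V_th ≈ 35.7 V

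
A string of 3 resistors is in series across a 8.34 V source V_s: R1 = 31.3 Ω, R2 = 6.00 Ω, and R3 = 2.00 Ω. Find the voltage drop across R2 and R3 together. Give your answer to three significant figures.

Series total: ΣR = 31.3 + 6.00 + 2.00 = 39.30 Ω.
R_{R2..R3} = 6.00 + 2.00 = 8.000 Ω.
V = V_s · R/ΣR = 8.34 × 0.2036 = 1.698 V.

V ≈ 1.70 V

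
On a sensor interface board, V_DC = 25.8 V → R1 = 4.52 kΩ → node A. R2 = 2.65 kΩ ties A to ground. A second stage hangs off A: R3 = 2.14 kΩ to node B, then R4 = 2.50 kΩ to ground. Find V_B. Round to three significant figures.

V_B ≈ 3.78 V

Node A sees R2 in parallel with the series input of stage 2, R3 + R4 = 4.640 kΩ.
Effective lower resistance at A: R2 ‖ 4.640 = 1.687 kΩ.
So V_A = 25.8 × 0.2718 = 7.011 V.
Then the unloaded second divider: V_B = V_A × R4/(R3+R4) = 7.011 × 0.5388 = 3.778 V.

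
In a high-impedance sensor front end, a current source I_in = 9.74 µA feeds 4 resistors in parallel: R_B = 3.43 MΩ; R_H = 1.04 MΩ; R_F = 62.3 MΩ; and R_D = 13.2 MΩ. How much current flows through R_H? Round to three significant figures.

I ≈ 6.96 µA

Total conductance ΣG = 1/3.43 + 1/1.04 + 1/62.3 + 1/13.2 = 1.345 (units of 1/MΩ).
R_H takes the fraction G_k/ΣG = 0.9615/1.345 = 0.7150, so I = 9.74 × 0.7150 = 6.964 µA.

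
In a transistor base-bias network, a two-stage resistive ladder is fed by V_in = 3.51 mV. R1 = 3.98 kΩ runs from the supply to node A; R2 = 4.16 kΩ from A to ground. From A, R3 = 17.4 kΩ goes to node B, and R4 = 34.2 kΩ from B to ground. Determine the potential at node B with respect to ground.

Node A sees R2 in parallel with the series input of stage 2, R3 + R4 = 51.60 kΩ.
R2 ‖ (R3+R4) = 3.850 kΩ.
V_A = 3.51 × 3.850/(3.98 + 3.850) = 1.726 mV.
V_B = V_A × 0.6628 = 1.144 mV.

V_B ≈ 1.14 mV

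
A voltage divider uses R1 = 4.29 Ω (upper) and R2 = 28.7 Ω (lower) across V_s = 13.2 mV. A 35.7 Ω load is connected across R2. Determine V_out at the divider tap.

V_out ≈ 10.4 mV

First combine the lower leg with the load: R2 ‖ R_L = 15.91 Ω.
Now apply the divider: V_out = 13.2 × 0.7876 = 10.40 mV.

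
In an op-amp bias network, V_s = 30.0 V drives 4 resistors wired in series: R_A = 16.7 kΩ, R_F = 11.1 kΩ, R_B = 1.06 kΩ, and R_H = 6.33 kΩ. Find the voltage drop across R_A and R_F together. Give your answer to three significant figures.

V ≈ 23.7 V

ΣR = 16.7 + 11.1 + 1.06 + 6.33 = 35.19 kΩ.
R_{R_A..R_F} = 16.7 + 11.1 = 27.80 kΩ.
By the voltage-divider rule, V = 30.0 × 27.80/35.19 = 23.70 V.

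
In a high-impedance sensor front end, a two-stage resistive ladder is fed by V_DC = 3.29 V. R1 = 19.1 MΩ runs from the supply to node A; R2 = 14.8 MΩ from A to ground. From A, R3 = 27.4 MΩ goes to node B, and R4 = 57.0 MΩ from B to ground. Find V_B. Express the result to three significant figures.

Node A sees R2 in parallel with the series input of stage 2, R3 + R4 = 84.40 MΩ.
Effective lower resistance at A: R2 ‖ 84.40 = 12.59 MΩ.
So V_A = 3.29 × 0.3973 = 1.307 V.
V_B = V_A × 0.6754 = 0.8828 V.

V_B ≈ 0.883 V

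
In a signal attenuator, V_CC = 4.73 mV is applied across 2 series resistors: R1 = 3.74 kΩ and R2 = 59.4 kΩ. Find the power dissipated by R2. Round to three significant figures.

ΣR = 63.14 kΩ → I = 4.73/63.14 = 0.07491 µA.
P = I²R = 0.005612 × 59.4 = 0.3333 nW.

P ≈ 0.333 nW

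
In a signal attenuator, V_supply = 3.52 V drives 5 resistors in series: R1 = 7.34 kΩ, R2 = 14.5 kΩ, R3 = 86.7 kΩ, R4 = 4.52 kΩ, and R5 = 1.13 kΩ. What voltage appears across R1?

V ≈ 0.226 V

Total series resistance ΣR = 7.34 + 14.5 + 86.7 + 4.52 + 1.13 = 114.2 kΩ.
By the voltage-divider rule, V = 3.52 × 7.340/114.2 = 0.2263 V.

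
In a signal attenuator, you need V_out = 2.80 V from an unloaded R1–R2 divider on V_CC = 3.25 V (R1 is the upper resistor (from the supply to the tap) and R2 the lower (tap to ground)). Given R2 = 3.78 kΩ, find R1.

V_out/V_CC = R2/(R1+R2) = 0.8615.
Rearranging, R1 = R2·(1−k)/k = 3.78 × 0.1607 = 0.6075 kΩ.

R1 ≈ 0.608 kΩ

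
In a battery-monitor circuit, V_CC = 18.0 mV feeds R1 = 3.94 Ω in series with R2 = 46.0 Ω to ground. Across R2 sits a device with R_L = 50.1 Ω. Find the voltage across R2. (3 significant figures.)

First combine the lower leg with the load: R2 ‖ R_L = 23.98 Ω.
Now apply the divider: V_out = 18.0 × 0.8589 = 15.46 mV.

V_out ≈ 15.5 mV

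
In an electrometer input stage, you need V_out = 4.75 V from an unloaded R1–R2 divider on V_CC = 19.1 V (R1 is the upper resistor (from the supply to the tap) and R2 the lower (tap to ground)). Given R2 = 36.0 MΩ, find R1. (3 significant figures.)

Required fraction k = V_out/V_CC = 0.2487.
So R1 = R2 · (V_CC/V_out − 1) = 36.0 × (19.1/4.75 − 1) = 36.0 × 3.021 = 108.8 MΩ.

R1 ≈ 109 MΩ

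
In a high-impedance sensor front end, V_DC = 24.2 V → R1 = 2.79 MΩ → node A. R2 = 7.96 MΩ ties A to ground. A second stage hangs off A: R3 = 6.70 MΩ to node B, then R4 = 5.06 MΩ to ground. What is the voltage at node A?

Looking into the second stage from A: R3 + R4 = 11.76 MΩ appears in parallel with R2.
Effective lower resistance at A: R2 ‖ 11.76 = 4.747 MΩ.
First divider: V_A = V_DC · 4.747/(2.79 + 4.747) = 15.24 V.

V_A ≈ 15.2 V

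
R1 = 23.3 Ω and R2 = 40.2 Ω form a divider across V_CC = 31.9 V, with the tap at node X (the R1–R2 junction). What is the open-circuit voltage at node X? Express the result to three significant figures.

V_th ≈ 20.2 V

With X open, the divider is unloaded: V_th = 31.9 × 40.2/63.50 = 20.19 V.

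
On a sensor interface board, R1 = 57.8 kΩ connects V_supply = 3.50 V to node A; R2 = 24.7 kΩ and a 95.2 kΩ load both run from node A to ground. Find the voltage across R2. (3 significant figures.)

R2 ‖ R_L = (24.7 × 95.2)/(24.7 + 95.2) = 19.61 kΩ.
Then V_out = V_supply · R2'/(R1 + R2') = 3.50 × 19.61/77.41 = 0.8867 V.

V_out ≈ 0.887 V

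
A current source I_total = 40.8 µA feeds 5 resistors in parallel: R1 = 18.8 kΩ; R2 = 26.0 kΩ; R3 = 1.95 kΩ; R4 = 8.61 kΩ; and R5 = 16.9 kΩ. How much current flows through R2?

I ≈ 2.01 µA

Total conductance ΣG = 1/18.8 + 1/26.0 + 1/1.95 + 1/8.61 + 1/16.9 = 0.7798 (units of 1/kΩ).
R2 takes the fraction G_k/ΣG = 0.03846/0.7798 = 0.04932, so I = 40.8 × 0.04932 = 2.012 µA.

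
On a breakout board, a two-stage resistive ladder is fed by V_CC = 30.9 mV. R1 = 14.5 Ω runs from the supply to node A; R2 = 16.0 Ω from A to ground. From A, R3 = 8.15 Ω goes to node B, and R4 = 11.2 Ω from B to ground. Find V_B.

Node A sees R2 in parallel with the series input of stage 2, R3 + R4 = 19.35 Ω.
R2 ‖ (R3+R4) = 8.758 Ω.
So V_A = 30.9 × 0.3766 = 11.64 mV.
Then the unloaded second divider: V_B = V_A × R4/(R3+R4) = 11.64 × 0.5788 = 6.735 mV.

V_B ≈ 6.73 mV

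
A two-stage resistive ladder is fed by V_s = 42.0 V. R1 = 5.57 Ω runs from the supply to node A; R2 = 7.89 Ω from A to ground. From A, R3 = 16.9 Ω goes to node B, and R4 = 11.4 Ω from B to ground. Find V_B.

Looking into the second stage from A: R3 + R4 = 28.30 Ω appears in parallel with R2.
R2 ‖ (R3+R4) = 6.170 Ω.
First divider: V_A = V_s · 6.170/(5.57 + 6.170) = 22.07 V.
Stage 2 is unloaded, so V_B = V_A · R4/(R3+R4) = 22.07 × 11.4/28.30 = 8.892 V.

V_B ≈ 8.89 V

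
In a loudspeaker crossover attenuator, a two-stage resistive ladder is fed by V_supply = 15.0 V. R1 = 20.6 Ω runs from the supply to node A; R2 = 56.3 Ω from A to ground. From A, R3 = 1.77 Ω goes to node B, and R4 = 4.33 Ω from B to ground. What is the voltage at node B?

V_B ≈ 2.24 V

The second stage (R3 + R4 = 6.100 Ω) loads node A in parallel with R2.
Effective lower resistance at A: R2 ‖ 6.100 = 5.504 Ω.
V_A = 15.0 × 5.504/(20.6 + 5.504) = 3.163 V.
Stage 2 is unloaded, so V_B = V_A · R4/(R3+R4) = 3.163 × 4.33/6.100 = 2.245 V.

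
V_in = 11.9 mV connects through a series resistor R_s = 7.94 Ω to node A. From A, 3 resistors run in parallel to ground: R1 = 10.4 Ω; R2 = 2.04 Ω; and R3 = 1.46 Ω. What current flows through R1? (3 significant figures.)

Equivalent of the parallel group: R_p = 0.7866 Ω.
V_A = 11.9 × 0.7866/8.727 = 1.073 mV.
Branch current I = V_A/R1 = 1.073/10.4 = 0.1031 mA.

I ≈ 0.103 mA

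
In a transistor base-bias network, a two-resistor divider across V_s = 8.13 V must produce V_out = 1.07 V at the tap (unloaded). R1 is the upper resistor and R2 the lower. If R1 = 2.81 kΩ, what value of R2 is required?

Required fraction k = V_out/V_s = 0.1316.
R2 = R1 · 0.1316/(1 − 0.1316) = 0.4259 kΩ.

R2 ≈ 0.426 kΩ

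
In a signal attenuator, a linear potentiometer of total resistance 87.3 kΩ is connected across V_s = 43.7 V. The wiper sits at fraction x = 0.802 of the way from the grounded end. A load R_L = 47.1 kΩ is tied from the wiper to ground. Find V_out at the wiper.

The pot divides into 17.29 kΩ above the wiper and 70.01 kΩ below.
(x·R_p) ‖ R_L = 28.16 kΩ.
Then V_out = V_s · 28.16/(17.29 + 28.16) = 27.08 V.

V_out ≈ 27.1 V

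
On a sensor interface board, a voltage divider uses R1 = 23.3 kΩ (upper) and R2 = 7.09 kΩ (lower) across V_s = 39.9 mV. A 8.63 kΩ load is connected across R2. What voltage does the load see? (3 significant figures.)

First combine the lower leg with the load: R2 ‖ R_L = 3.892 kΩ.
Then V_out = V_s · R2'/(R1 + R2') = 39.9 × 3.892/27.19 = 5.711 mV.

V_out ≈ 5.71 mV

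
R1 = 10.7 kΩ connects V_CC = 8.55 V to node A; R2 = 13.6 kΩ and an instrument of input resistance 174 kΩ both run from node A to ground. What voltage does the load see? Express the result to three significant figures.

V_out ≈ 4.63 V

First combine the lower leg with the load: R2 ‖ R_L = 12.61 kΩ.
Voltage divider with the loaded lower leg: V_out = 8.55 × 12.61/(10.7 + 12.61) = 8.55 × 0.5410 = 4.626 V.
(Unloaded it would be 4.79 V; the load pulls it down.)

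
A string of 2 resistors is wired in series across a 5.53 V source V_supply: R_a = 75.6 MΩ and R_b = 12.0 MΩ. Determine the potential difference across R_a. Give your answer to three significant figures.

ΣR = 75.6 + 12.0 = 87.60 MΩ.
V = V_supply · R/ΣR = 5.53 × 0.8630 = 4.772 V.

V ≈ 4.77 V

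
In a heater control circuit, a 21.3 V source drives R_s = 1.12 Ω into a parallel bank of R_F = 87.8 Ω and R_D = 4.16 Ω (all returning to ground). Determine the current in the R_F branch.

Equivalent of the parallel group: R_p = 3.972 Ω.
Node voltage V_A = V_DC · R_p/(R_s + R_p) = 21.3 × 0.7800 = 16.61 V.
I(R_F) = V_A / R_F = 16.61/87.8 = 0.1892 A.

I ≈ 0.189 A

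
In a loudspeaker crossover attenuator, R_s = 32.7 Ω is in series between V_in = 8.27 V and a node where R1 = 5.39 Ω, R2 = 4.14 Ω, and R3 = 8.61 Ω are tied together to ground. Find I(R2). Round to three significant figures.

Combine the parallel branches: R_p = (1/5.39 + 1/4.14 + 1/8.61)⁻¹ = 1.841 Ω.
V_A = 8.27 × 1.841/34.54 = 0.4408 V.
I(R2) = V_A / R2 = 0.4408/4.14 = 0.1065 A.

I ≈ 0.106 A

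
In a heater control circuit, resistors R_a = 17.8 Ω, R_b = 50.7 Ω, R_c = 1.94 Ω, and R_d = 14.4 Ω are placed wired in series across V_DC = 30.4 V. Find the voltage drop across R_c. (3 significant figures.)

V ≈ 0.695 V

Total series resistance ΣR = 17.8 + 50.7 + 1.94 + 14.4 = 84.84 Ω.
By the voltage-divider rule, V = 30.4 × 1.940/84.84 = 0.6951 V.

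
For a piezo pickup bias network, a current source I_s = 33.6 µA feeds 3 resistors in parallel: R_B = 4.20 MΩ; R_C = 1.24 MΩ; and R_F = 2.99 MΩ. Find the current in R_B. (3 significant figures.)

ΣG = 1/4.20 + 1/1.24 + 1/2.99 = 1.379.
R_B takes the fraction G_k/ΣG = 0.2381/1.379 = 0.1727, so I = 33.6 × 0.1727 = 5.801 µA.

I ≈ 5.80 µA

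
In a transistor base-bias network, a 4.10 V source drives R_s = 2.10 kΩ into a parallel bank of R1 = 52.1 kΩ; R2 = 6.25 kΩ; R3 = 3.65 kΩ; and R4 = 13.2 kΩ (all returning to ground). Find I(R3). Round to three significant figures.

I ≈ 0.532 mA

Equivalent of the parallel group: R_p = 1.891 kΩ.
V_A by voltage divider: V_A = 4.10 × 1.891/(2.10 + 1.891) = 1.942 V.
Branch current I = V_A/R3 = 1.942/3.65 = 0.5322 mA.
(Check via current divider: I_total = 1.027 mA; share G_k/ΣG = 0.5180 → same result.)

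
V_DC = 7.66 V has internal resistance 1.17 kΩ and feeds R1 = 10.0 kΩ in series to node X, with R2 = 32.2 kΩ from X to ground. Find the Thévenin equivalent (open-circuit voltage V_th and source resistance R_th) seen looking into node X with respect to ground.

R1' = 1.17 + 10.0 = 11.17 kΩ (source resistance + R1).
With X open, the divider is unloaded: V_th = 7.66 × 32.2/43.37 = 5.687 V.
With V_DC suppressed (replaced by a short), R_th = R1' ‖ R2 = (11.17 × 32.2)/(11.17 + 32.2) = 8.293 kΩ.

V_th ≈ 5.69 V, R_th ≈ 8.29 kΩ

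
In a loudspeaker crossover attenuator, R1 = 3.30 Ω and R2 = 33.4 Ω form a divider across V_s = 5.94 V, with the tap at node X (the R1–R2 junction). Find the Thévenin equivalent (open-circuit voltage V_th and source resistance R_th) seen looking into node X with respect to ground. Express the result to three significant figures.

V_th ≈ 5.41 V, R_th ≈ 3.00 Ω

Open-circuit (no load on X): V_th = V_s · R2/(R1 + R2) = 5.94 × 33.4/(3.300 + 33.4) = 5.406 V.
With V_s suppressed (replaced by a short), R_th = R1 ‖ R2 = (3.300 × 33.4)/(3.300 + 33.4) = 3.003 Ω.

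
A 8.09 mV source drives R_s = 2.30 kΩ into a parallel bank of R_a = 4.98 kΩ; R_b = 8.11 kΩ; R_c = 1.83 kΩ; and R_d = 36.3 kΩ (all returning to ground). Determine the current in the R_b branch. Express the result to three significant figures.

Combine the parallel branches: R_p = (1/4.98 + 1/8.11 + 1/1.83 + 1/36.3)⁻¹ = 1.113 kΩ.
Node voltage V_A = V_supply · R_p/(R_s + R_p) = 8.09 × 0.3262 = 2.639 mV.
I(R_b) = V_A / R_b = 2.639/8.11 = 0.3254 µA.

I ≈ 0.325 µA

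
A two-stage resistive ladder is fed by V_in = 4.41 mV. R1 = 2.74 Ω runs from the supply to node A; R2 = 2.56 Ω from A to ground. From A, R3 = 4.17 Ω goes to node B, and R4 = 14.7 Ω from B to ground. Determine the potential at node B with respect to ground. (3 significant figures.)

V_B ≈ 1.55 mV

Looking into the second stage from A: R3 + R4 = 18.87 Ω appears in parallel with R2.
Effective lower resistance at A: R2 ‖ 18.87 = 2.254 Ω.
V_A = 4.41 × 2.254/(2.74 + 2.254) = 1.991 mV.
Then the unloaded second divider: V_B = V_A × R4/(R3+R4) = 1.991 × 0.7790 = 1.551 mV.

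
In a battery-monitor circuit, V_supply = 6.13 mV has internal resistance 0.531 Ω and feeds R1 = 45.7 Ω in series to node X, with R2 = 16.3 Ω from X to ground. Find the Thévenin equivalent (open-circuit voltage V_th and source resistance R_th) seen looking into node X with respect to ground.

R1' = 0.531 + 45.7 = 46.23 Ω (source resistance + R1).
With X open, the divider is unloaded: V_th = 6.13 × 16.3/62.53 = 1.598 mV.
With V_supply suppressed (replaced by a short), R_th = R1' ‖ R2 = (46.23 × 16.3)/(46.23 + 16.3) = 12.05 Ω.

V_th ≈ 1.60 mV, R_th ≈ 12.1 Ω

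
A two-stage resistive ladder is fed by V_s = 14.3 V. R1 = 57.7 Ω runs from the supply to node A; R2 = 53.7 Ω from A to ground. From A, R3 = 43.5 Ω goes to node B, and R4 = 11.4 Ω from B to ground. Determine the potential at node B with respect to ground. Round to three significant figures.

The second stage (R3 + R4 = 54.90 Ω) loads node A in parallel with R2.
Effective lower resistance at A: R2 ‖ 54.90 = 27.15 Ω.
So V_A = 14.3 × 0.3199 = 4.575 V.
V_B = V_A × 0.2077 = 0.9501 V.

V_B ≈ 0.950 V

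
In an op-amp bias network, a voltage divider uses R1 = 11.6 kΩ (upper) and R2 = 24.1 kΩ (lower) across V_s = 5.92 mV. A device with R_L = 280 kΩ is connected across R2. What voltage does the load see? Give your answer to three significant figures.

V_out ≈ 3.89 mV

R2 ‖ R_L = (24.1 × 280)/(24.1 + 280) = 22.19 kΩ.
Then V_out = V_s · R2'/(R1 + R2') = 5.92 × 22.19/33.79 = 3.888 mV.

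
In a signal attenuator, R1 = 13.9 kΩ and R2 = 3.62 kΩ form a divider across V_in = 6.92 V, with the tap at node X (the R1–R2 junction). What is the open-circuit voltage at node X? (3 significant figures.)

Open-circuit (no load on X): V_th = V_in · R2/(R1 + R2) = 6.92 × 3.62/(13.90 + 3.62) = 1.430 V.

V_th ≈ 1.43 V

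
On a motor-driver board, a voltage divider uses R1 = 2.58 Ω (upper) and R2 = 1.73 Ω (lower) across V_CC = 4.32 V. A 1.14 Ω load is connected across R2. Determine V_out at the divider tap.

V_out ≈ 0.909 V

The load sits in parallel with R2, giving an effective lower resistance R2' = R2·R_L/(R2+R_L) = 0.6872 Ω.
Voltage divider with the loaded lower leg: V_out = 4.32 × 0.6872/(2.58 + 0.6872) = 4.32 × 0.2103 = 0.9086 V.
(Unloaded it would be 1.73 V; the load pulls it down.)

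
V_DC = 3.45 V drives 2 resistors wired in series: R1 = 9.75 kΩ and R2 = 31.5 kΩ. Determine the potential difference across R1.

Total series resistance ΣR = 9.75 + 31.5 = 41.25 kΩ.
By the voltage-divider rule, V = 3.45 × 9.750/41.25 = 0.8155 V.

V ≈ 0.815 V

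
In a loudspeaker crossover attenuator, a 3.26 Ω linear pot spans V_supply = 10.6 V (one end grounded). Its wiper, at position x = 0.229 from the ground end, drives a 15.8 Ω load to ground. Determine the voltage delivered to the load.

Split the track: R_lower = x·R_p = 0.7465 Ω, R_upper = (1−x)·R_p = 2.513 Ω.
Lower segment in parallel with the load: 0.7465 ‖ 15.8 = 0.7129 Ω.
V_out = 10.6 × 0.7129/(2.513 + 0.7129) = 2.342 V.

V_out ≈ 2.34 V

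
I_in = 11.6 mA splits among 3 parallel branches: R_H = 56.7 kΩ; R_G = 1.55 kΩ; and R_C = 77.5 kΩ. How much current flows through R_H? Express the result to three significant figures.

I ≈ 0.303 mA

ΣG = 1/56.7 + 1/1.55 + 1/77.5 = 0.6757.
R_H takes the fraction G_k/ΣG = 0.01764/0.6757 = 0.02610, so I = 11.6 × 0.02610 = 0.3028 mA.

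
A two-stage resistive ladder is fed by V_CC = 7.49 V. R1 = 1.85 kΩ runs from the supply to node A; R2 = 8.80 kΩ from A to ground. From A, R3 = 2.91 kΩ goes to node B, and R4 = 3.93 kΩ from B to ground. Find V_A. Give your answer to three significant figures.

Looking into the second stage from A: R3 + R4 = 6.840 kΩ appears in parallel with R2.
Effective lower resistance at A: R2 ‖ 6.840 = 3.849 kΩ.
First divider: V_A = V_CC · 3.849/(1.85 + 3.849) = 5.058 V.

V_A ≈ 5.06 V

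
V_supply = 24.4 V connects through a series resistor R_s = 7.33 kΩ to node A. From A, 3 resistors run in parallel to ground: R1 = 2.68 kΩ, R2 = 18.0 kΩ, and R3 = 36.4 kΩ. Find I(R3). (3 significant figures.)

I ≈ 0.154 mA

Equivalent of the parallel group: R_p = 2.192 kΩ.
Node voltage V_A = V_supply · R_p/(R_s + R_p) = 24.4 × 0.2302 = 5.617 V.
Branch current I = V_A/R3 = 5.617/36.4 = 0.1543 mA.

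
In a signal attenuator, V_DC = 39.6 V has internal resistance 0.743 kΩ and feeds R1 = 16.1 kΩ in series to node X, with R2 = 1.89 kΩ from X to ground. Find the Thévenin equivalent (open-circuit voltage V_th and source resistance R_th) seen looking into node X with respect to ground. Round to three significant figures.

R1' = 0.743 + 16.1 = 16.84 kΩ (source resistance + R1).
Open-circuit (no load on X): V_th = V_DC · R2/(R1' + R2) = 39.6 × 1.89/(16.84 + 1.89) = 3.995 V.
Zeroing V_DC shorts the top of R1' to ground, so R_th = R1' ‖ R2 = 1.699 kΩ.

V_th ≈ 4.00 V, R_th ≈ 1.70 kΩ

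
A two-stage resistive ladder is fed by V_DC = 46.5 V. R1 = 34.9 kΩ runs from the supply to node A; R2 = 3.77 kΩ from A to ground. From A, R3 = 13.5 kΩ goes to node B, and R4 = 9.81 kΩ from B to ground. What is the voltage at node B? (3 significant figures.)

V_B ≈ 1.66 V

The second stage (R3 + R4 = 23.31 kΩ) loads node A in parallel with R2.
Effective lower resistance at A: R2 ‖ 23.31 = 3.245 kΩ.
V_A = 46.5 × 3.245/(34.9 + 3.245) = 3.956 V.
V_B = V_A × 0.4208 = 1.665 V.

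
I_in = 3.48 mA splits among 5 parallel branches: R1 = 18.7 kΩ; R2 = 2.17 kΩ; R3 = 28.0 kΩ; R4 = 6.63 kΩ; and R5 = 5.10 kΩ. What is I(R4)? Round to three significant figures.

ΣG = 1/18.7 + 1/2.17 + 1/28.0 + 1/6.63 + 1/5.10 = 0.8969.
R4 takes the fraction G_k/ΣG = 0.1508/0.8969 = 0.1682, so I = 3.48 × 0.1682 = 0.5852 mA.

I ≈ 0.585 mA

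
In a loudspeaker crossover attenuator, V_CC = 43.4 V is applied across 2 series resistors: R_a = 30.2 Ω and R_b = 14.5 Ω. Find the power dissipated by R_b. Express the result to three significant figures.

Series current I = V_CC/ΣR = 43.4/44.70 = 0.9709 A.
P = I²R = 0.9427 × 14.5 = 13.67 W.

P ≈ 13.7 W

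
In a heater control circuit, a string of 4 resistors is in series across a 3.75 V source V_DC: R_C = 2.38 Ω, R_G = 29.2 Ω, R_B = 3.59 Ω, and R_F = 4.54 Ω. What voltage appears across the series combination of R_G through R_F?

Series total: ΣR = 2.38 + 29.2 + 3.59 + 4.54 = 39.71 Ω.
R_{R_G..R_F} = 29.2 + 3.59 + 4.54 = 37.33 Ω.
V = V_DC · R/ΣR = 3.75 × 0.9401 = 3.525 V.

V ≈ 3.53 V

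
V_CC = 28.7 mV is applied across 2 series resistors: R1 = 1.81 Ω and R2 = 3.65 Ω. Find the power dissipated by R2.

Series current I = V_CC/ΣR = 28.7/5.460 = 5.256 mA.
P(R2) = I²·R2 = (5.256)² × 3.65 = 100.8 µW.

P ≈ 101 µW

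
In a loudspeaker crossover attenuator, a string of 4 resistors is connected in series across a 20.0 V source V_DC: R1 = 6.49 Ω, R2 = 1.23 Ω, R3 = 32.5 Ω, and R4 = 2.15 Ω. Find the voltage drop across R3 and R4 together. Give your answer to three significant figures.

V ≈ 16.4 V

Total series resistance ΣR = 6.49 + 1.23 + 32.5 + 2.15 = 42.37 Ω.
R_{R3..R4} = 32.5 + 2.15 = 34.65 Ω.
Voltage divider: V = V_DC · (34.65 / 42.37) = 20.0 × 0.8178 = 16.36 V.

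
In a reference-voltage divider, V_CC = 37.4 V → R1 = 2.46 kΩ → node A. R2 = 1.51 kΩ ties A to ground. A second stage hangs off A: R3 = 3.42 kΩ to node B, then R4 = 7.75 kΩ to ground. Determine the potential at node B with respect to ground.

Node A sees R2 in parallel with the series input of stage 2, R3 + R4 = 11.17 kΩ.
Effective lower resistance at A: R2 ‖ 11.17 = 1.330 kΩ.
V_A = 37.4 × 1.330/(2.46 + 1.330) = 13.13 V.
Stage 2 is unloaded, so V_B = V_A · R4/(R3+R4) = 13.13 × 7.75/11.17 = 9.107 V.

V_B ≈ 9.11 V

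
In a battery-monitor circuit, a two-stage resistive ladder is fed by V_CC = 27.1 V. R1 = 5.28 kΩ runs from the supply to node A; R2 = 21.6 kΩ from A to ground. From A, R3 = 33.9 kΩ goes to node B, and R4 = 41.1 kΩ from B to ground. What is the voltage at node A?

V_A ≈ 20.6 V

The second stage (R3 + R4 = 75.00 kΩ) loads node A in parallel with R2.
Effective lower resistance at A: R2 ‖ 75.00 = 16.77 kΩ.
V_A = 27.1 × 16.77/(5.28 + 16.77) = 20.61 V.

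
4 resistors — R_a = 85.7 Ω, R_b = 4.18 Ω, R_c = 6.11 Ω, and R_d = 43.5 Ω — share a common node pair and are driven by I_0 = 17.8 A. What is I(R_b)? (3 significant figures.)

I ≈ 9.73 A

Total conductance ΣG = 1/85.7 + 1/4.18 + 1/6.11 + 1/43.5 = 0.4376 (units of 1/Ω).
By the current-divider rule, I = I_0 · G_k/ΣG = 17.8 × 0.5467 = 9.732 A.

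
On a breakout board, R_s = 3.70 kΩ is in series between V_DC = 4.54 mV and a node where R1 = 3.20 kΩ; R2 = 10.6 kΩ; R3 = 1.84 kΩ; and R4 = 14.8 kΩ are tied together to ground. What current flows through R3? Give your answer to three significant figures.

I ≈ 0.518 µA

Combine the parallel branches: R_p = (1/3.20 + 1/10.6 + 1/1.84 + 1/14.8)⁻¹ = 0.9824 kΩ.
V_A = 4.54 × 0.9824/4.682 = 0.9525 mV.
I(R3) = V_A / R3 = 0.9525/1.84 = 0.5177 µA.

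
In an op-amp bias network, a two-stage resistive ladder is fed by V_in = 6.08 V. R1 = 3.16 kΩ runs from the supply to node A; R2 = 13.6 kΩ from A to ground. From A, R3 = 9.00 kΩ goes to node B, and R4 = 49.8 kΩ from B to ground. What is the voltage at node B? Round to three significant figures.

The second stage (R3 + R4 = 58.80 kΩ) loads node A in parallel with R2.
R2 ‖ (R3+R4) = 11.05 kΩ.
First divider: V_A = V_in · 11.05/(3.16 + 11.05) = 4.727 V.
Stage 2 is unloaded, so V_B = V_A · R4/(R3+R4) = 4.727 × 49.8/58.80 = 4.004 V.

V_B ≈ 4.00 V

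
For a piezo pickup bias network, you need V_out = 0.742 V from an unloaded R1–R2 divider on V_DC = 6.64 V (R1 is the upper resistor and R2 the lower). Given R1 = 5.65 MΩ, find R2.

R2 ≈ 0.711 MΩ

The divider ratio is R2/(R1+R2) = 0.742/6.64 = 0.1117.
So R2 = R1 · V_out/(V_DC − V_out) = 5.65 × 0.742/(6.64 − 0.742) = 5.65 × 0.1258 = 0.7108 MΩ.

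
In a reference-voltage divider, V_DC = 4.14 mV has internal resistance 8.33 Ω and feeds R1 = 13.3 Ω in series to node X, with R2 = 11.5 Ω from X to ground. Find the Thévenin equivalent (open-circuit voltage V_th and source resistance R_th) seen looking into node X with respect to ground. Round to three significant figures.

R1' = 8.33 + 13.3 = 21.63 Ω (source resistance + R1).
With X open, the divider is unloaded: V_th = 4.14 × 11.5/33.13 = 1.437 mV.
Looking into X with the source shorted: R_th = R1'·R2/(R1'+R2) = 21.63 × 11.5/33.13 = 7.508 Ω.

V_th ≈ 1.44 mV, R_th ≈ 7.51 Ω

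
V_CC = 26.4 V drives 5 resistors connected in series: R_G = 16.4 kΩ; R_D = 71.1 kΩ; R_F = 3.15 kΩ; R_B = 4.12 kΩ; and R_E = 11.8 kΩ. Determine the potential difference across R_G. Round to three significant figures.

V ≈ 4.06 V

Total series resistance ΣR = 16.4 + 71.1 + 3.15 + 4.12 + 11.8 = 106.6 kΩ.
By the voltage-divider rule, V = 26.4 × 16.40/106.6 = 4.063 V.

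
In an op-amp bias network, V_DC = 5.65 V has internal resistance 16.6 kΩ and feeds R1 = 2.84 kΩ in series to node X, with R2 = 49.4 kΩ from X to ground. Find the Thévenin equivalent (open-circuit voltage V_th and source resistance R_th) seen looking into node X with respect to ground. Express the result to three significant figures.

R1' = 16.6 + 2.84 = 19.44 kΩ (source resistance + R1).
With X open, the divider is unloaded: V_th = 5.65 × 49.4/68.84 = 4.054 V.
Zeroing V_DC shorts the top of R1' to ground, so R_th = R1' ‖ R2 = 13.95 kΩ.

V_th ≈ 4.05 V, R_th ≈ 14.0 kΩ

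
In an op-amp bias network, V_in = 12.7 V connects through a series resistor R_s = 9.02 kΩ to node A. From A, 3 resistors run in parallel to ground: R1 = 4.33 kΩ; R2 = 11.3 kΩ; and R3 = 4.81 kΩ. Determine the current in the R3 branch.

I ≈ 0.459 mA

Combine the parallel branches: R_p = (1/4.33 + 1/11.3 + 1/4.81)⁻¹ = 1.896 kΩ.
V_A = 12.7 × 1.896/10.92 = 2.206 V.
Branch current I = V_A/R3 = 2.206/4.81 = 0.4587 mA.
(Equivalently: I_total = 1.163 mA, then current-divider fraction G_k/ΣG = 0.3942.)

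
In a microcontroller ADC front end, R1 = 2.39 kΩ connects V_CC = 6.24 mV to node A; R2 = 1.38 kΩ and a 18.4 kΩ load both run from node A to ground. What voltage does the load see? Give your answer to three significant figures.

V_out ≈ 2.18 mV

First combine the lower leg with the load: R2 ‖ R_L = 1.284 kΩ.
Voltage divider with the loaded lower leg: V_out = 6.24 × 1.284/(2.39 + 1.284) = 6.24 × 0.3494 = 2.180 mV.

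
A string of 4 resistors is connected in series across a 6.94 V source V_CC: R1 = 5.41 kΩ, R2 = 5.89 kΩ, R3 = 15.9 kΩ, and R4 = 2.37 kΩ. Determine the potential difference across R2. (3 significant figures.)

V ≈ 1.38 V

ΣR = 5.41 + 5.89 + 15.9 + 2.37 = 29.57 kΩ.
Voltage divider: V = V_CC · (5.890 / 29.57) = 6.94 × 0.1992 = 1.382 V.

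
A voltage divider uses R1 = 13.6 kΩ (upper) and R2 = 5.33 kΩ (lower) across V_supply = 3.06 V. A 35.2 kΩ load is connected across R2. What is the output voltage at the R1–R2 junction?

V_out ≈ 0.777 V

First combine the lower leg with the load: R2 ‖ R_L = 4.629 kΩ.
Now apply the divider: V_out = 3.06 × 0.2539 = 0.7771 V.
(Unloaded it would be 0.862 V; the load pulls it down.)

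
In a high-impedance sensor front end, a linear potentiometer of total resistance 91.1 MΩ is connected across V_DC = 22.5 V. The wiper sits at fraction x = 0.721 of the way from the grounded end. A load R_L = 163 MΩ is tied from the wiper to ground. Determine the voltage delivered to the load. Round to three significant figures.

V_out ≈ 14.6 V

Lower segment x·R_p = 65.68 MΩ; upper segment (1−x)·R_p = 25.42 MΩ.
R_L loads the lower segment: effective lower R = 46.82 MΩ.
Loaded-divider output: V_out = 22.5 × 0.6481 = 14.58 V.
(Unloaded: V_out = x·V_DC = 16.2 V.)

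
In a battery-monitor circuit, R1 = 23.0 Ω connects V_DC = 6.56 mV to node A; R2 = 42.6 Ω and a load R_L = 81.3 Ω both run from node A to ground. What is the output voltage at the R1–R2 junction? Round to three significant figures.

First combine the lower leg with the load: R2 ‖ R_L = 27.95 Ω.
Now apply the divider: V_out = 6.56 × 0.5486 = 3.599 mV.

V_out ≈ 3.60 mV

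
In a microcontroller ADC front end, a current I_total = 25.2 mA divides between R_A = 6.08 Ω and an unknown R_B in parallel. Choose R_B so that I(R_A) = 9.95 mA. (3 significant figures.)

R_B ≈ 3.97 Ω

In a two-way split, I_A/I_total = R_B/(R_A + R_B).
With f = 0.3948, R_B = R_A · f/(1−f) = 6.08 × 0.6525 = 3.967 Ω.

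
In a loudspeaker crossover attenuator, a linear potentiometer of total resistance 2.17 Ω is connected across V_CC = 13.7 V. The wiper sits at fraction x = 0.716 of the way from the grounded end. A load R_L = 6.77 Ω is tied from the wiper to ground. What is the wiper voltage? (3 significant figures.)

Split the track: R_lower = x·R_p = 1.554 Ω, R_upper = (1−x)·R_p = 0.6163 Ω.
R_L loads the lower segment: effective lower R = 1.264 Ω.
Then V_out = V_CC · 1.264/(0.6163 + 1.264) = 9.209 V.

V_out ≈ 9.21 V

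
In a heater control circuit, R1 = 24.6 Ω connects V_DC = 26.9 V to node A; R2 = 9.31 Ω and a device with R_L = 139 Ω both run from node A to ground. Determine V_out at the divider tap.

R2 ‖ R_L = (9.31 × 139)/(9.31 + 139) = 8.726 Ω.
Then V_out = V_DC · R2'/(R1 + R2') = 26.9 × 8.726/33.33 = 7.043 V.

V_out ≈ 7.04 V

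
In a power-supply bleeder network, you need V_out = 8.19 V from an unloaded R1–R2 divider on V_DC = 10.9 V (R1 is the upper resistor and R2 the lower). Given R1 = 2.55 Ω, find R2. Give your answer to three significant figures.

R2 ≈ 7.71 Ω

The divider ratio is R2/(R1+R2) = 8.19/10.9 = 0.7514.
R2 = R1 · 0.7514/(1 − 0.7514) = 7.706 Ω.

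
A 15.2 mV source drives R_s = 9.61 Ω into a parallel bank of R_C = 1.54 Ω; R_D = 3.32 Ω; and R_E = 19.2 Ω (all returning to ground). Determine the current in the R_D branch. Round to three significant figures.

I ≈ 0.430 mA

Parallel bank: R_p = 1/(1/1.54 + 1/3.32 + 1/19.2) = 0.9974 Ω.
Node voltage V_A = V_DC · R_p/(R_s + R_p) = 15.2 × 0.09403 = 1.429 mV.
I(R_D) = V_A / R_D = 1.429/3.32 = 0.4305 mA.
(Equivalently: I_total = 1.433 mA, then current-divider fraction G_k/ΣG = 0.3004.)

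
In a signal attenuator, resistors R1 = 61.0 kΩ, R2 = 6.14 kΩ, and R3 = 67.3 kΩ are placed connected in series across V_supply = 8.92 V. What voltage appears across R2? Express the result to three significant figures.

V ≈ 0.407 V

Total series resistance ΣR = 61.0 + 6.14 + 67.3 = 134.4 kΩ.
V = V_supply · R/ΣR = 8.92 × 0.04567 = 0.4074 V.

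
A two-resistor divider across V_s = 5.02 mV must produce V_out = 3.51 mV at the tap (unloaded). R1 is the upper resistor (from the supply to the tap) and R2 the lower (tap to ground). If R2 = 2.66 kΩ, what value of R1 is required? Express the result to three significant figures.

R1 ≈ 1.14 kΩ

Required fraction k = V_out/V_s = 0.6992.
Rearranging, R1 = R2·(1−k)/k = 2.66 × 0.4302 = 1.144 kΩ.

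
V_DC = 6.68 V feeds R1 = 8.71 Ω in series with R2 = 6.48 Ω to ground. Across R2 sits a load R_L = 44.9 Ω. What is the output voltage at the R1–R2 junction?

V_out ≈ 2.63 V

First combine the lower leg with the load: R2 ‖ R_L = 5.663 Ω.
Now apply the divider: V_out = 6.68 × 0.3940 = 2.632 V.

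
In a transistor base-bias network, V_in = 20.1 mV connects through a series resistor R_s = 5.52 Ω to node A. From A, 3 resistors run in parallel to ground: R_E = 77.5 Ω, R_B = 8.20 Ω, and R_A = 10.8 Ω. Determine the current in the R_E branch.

Combine the parallel branches: R_p = (1/77.5 + 1/8.20 + 1/10.8)⁻¹ = 4.397 Ω.
Node voltage V_A = V_in · R_p/(R_s + R_p) = 20.1 × 0.4434 = 8.912 mV.
Branch current I = V_A/R_E = 8.912/77.5 = 0.1150 mA.
(Check via current divider: I_total = 2.027 mA; share G_k/ΣG = 0.05673 → same result.)

I ≈ 0.115 mA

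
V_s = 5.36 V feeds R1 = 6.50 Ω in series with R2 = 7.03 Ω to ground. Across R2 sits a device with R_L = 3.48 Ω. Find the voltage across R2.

R2 ‖ R_L = (7.03 × 3.48)/(7.03 + 3.48) = 2.328 Ω.
Now apply the divider: V_out = 5.36 × 0.2637 = 1.413 V.

V_out ≈ 1.41 V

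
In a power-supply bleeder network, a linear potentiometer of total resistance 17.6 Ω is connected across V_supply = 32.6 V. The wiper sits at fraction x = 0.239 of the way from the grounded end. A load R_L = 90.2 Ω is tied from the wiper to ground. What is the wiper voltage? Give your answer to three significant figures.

Split the track: R_lower = x·R_p = 4.206 Ω, R_upper = (1−x)·R_p = 13.39 Ω.
R_L loads the lower segment: effective lower R = 4.019 Ω.
V_out = 32.6 × 4.019/(13.39 + 4.019) = 7.524 V.
(Unloaded: V_out = x·V_supply = 7.79 V.)

V_out ≈ 7.52 V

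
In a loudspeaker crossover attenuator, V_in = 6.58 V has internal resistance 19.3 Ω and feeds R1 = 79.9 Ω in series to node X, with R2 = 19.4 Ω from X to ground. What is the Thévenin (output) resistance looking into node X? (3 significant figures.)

R1' = 19.3 + 79.9 = 99.20 Ω (source resistance + R1).
Zeroing V_in shorts the top of R1' to ground, so R_th = R1' ‖ R2 = 16.23 Ω.

R_th ≈ 16.2 Ω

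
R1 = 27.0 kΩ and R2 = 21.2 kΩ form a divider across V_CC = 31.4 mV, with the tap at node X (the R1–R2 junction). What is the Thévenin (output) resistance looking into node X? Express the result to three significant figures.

Zeroing V_CC shorts the top of R1 to ground, so R_th = R1 ‖ R2 = 11.88 kΩ.

R_th ≈ 11.9 kΩ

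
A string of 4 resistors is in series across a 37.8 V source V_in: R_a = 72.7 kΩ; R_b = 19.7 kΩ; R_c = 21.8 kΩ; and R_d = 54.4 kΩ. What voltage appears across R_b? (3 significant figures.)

V ≈ 4.42 V

ΣR = 72.7 + 19.7 + 21.8 + 54.4 = 168.6 kΩ.
Voltage divider: V = V_in · (19.70 / 168.6) = 37.8 × 0.1168 = 4.417 V.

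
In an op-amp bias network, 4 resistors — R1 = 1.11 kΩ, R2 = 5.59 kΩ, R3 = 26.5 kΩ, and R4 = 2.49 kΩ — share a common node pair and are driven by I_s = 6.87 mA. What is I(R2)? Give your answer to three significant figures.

ΣG = 1/1.11 + 1/5.59 + 1/26.5 + 1/2.49 = 1.519.
Current divider: I(R2) = I_s · G_k/ΣG = 6.87 × (0.1789/1.519) = 6.87 × 0.1178 = 0.8090 mA.

I ≈ 0.809 mA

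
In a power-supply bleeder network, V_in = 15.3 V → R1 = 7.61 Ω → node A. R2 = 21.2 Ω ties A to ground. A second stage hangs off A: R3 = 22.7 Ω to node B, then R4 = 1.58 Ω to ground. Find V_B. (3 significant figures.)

Node A sees R2 in parallel with the series input of stage 2, R3 + R4 = 24.28 Ω.
R2 ‖ (R3+R4) = 11.32 Ω.
First divider: V_A = V_in · 11.32/(7.61 + 11.32) = 9.149 V.
Stage 2 is unloaded, so V_B = V_A · R4/(R3+R4) = 9.149 × 1.58/24.28 = 0.5953 V.

V_B ≈ 0.595 V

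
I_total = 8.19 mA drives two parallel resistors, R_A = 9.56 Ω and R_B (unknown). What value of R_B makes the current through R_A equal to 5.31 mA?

R_B ≈ 17.6 Ω

In a two-way split, I_A/I_total = R_B/(R_A + R_B).
With f = 0.6484, R_B = R_A · f/(1−f) = 9.56 × 1.844 = 17.63 Ω.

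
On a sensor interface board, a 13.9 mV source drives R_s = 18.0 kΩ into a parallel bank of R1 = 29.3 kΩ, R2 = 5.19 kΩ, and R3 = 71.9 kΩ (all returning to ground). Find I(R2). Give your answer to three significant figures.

I ≈ 0.502 µA

Equivalent of the parallel group: R_p = 4.154 kΩ.
Node voltage V_A = V_CC · R_p/(R_s + R_p) = 13.9 × 0.1875 = 2.606 mV.
Branch current I = V_A/R2 = 2.606/5.19 = 0.5022 µA.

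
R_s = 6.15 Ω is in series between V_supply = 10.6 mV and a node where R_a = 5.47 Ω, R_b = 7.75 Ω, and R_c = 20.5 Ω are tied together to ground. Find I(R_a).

I ≈ 0.602 mA

Combine the parallel branches: R_p = (1/5.47 + 1/7.75 + 1/20.5)⁻¹ = 2.773 Ω.
Node voltage V_A = V_supply · R_p/(R_s + R_p) = 10.6 × 0.3108 = 3.294 mV.
I(R_a) = V_A / R_a = 3.294/5.47 = 0.6022 mA.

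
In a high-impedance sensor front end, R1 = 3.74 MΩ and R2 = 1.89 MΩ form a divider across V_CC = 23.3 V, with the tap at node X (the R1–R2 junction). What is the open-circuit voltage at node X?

V_th ≈ 7.82 V

Open-circuit (no load on X): V_th = V_CC · R2/(R1 + R2) = 23.3 × 1.89/(3.740 + 1.89) = 7.822 V.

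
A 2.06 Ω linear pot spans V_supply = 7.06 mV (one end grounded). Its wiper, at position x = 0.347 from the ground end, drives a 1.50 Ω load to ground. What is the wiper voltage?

Lower segment x·R_p = 0.7148 Ω; upper segment (1−x)·R_p = 1.345 Ω.
R_L loads the lower segment: effective lower R = 0.4841 Ω.
Loaded-divider output: V_out = 7.06 × 0.2646 = 1.868 mV.

V_out ≈ 1.87 mV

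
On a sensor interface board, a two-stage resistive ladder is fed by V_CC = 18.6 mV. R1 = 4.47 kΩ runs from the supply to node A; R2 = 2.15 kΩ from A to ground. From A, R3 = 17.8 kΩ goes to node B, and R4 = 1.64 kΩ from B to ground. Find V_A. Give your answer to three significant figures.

Looking into the second stage from A: R3 + R4 = 19.44 kΩ appears in parallel with R2.
Effective lower resistance at A: R2 ‖ 19.44 = 1.936 kΩ.
First divider: V_A = V_CC · 1.936/(4.47 + 1.936) = 5.621 mV.

V_A ≈ 5.62 mV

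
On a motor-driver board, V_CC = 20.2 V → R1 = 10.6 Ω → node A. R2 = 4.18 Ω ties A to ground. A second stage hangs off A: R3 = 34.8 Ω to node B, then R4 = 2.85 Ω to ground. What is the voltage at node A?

V_A ≈ 5.29 V

Node A sees R2 in parallel with the series input of stage 2, R3 + R4 = 37.65 Ω.
Effective lower resistance at A: R2 ‖ 37.65 = 3.762 Ω.
V_A = 20.2 × 3.762/(10.6 + 3.762) = 5.292 V.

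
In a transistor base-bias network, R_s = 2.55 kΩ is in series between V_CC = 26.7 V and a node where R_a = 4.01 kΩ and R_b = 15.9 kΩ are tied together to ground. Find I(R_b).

I ≈ 0.935 mA

Equivalent of the parallel group: R_p = 3.202 kΩ.
V_A = 26.7 × 3.202/5.752 = 14.86 V.
I(R_b) = V_A / R_b = 14.86/15.9 = 0.9348 mA.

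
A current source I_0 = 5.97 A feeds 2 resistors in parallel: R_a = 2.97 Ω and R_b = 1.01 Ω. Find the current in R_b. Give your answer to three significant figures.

I ≈ 4.46 A

Two-branch current divider: I_k = I_0 · R_other/(R_1 + R_2).
So I = 5.97 × 2.97/3.980 = 4.455 A.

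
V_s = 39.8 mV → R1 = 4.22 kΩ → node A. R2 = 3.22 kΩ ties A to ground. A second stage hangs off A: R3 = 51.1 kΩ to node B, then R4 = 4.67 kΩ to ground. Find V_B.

V_B ≈ 1.40 mV

Looking into the second stage from A: R3 + R4 = 55.77 kΩ appears in parallel with R2.
R2 ‖ (R3+R4) = 3.044 kΩ.
First divider: V_A = V_s · 3.044/(4.22 + 3.044) = 16.68 mV.
Then the unloaded second divider: V_B = V_A × R4/(R3+R4) = 16.68 × 0.08374 = 1.397 mV.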